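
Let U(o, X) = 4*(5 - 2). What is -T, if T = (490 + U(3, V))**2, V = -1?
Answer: -252004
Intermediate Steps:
U(o, X) = 12 (U(o, X) = 4*3 = 12)
T = 252004 (T = (490 + 12)**2 = 502**2 = 252004)
-T = -1*252004 = -252004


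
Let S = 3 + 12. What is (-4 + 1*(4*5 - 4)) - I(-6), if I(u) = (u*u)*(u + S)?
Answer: -312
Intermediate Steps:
S = 15
I(u) = u²*(15 + u) (I(u) = (u*u)*(u + 15) = u²*(15 + u))
(-4 + 1*(4*5 - 4)) - I(-6) = (-4 + 1*(4*5 - 4)) - (-6)²*(15 - 6) = (-4 + 1*(20 - 4)) - 36*9 = (-4 + 1*16) - 1*324 = (-4 + 16) - 324 = 12 - 324 = -312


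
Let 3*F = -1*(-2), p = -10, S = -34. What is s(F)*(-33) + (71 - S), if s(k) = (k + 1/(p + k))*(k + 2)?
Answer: 1171/21 ≈ 55.762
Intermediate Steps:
F = 2/3 (F = (-1*(-2))/3 = (1/3)*2 = 2/3 ≈ 0.66667)
s(k) = (2 + k)*(k + 1/(-10 + k)) (s(k) = (k + 1/(-10 + k))*(k + 2) = (k + 1/(-10 + k))*(2 + k) = (2 + k)*(k + 1/(-10 + k)))
s(F)*(-33) + (71 - S) = ((2 + (2/3)**3 - 19*2/3 - 8*(2/3)**2)/(-10 + 2/3))*(-33) + (71 - 1*(-34)) = ((2 + 8/27 - 38/3 - 8*4/9)/(-28/3))*(-33) + (71 + 34) = -3*(2 + 8/27 - 38/3 - 32/9)/28*(-33) + 105 = -3/28*(-376/27)*(-33) + 105 = (94/63)*(-33) + 105 = -1034/21 + 105 = 1171/21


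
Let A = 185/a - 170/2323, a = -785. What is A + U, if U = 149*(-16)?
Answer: -869583665/364711 ≈ -2384.3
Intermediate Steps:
U = -2384
A = -112641/364711 (A = 185/(-785) - 170/2323 = 185*(-1/785) - 170*1/2323 = -37/157 - 170/2323 = -112641/364711 ≈ -0.30885)
A + U = -112641/364711 - 2384 = -869583665/364711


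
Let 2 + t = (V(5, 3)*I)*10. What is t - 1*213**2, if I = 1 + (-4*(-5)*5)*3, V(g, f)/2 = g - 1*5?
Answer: -45371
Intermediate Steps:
V(g, f) = -10 + 2*g (V(g, f) = 2*(g - 1*5) = 2*(g - 5) = 2*(-5 + g) = -10 + 2*g)
I = 301 (I = 1 + (20*5)*3 = 1 + 100*3 = 1 + 300 = 301)
t = -2 (t = -2 + ((-10 + 2*5)*301)*10 = -2 + ((-10 + 10)*301)*10 = -2 + (0*301)*10 = -2 + 0*10 = -2 + 0 = -2)
t - 1*213**2 = -2 - 1*213**2 = -2 - 1*45369 = -2 - 45369 = -45371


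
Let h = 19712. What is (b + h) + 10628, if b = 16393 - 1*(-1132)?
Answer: 47865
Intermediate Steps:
b = 17525 (b = 16393 + 1132 = 17525)
(b + h) + 10628 = (17525 + 19712) + 10628 = 37237 + 10628 = 47865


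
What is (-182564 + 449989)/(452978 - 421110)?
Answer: 267425/31868 ≈ 8.3916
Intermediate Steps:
(-182564 + 449989)/(452978 - 421110) = 267425/31868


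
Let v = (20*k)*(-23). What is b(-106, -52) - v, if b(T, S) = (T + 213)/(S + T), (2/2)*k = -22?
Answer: -1599067/158 ≈ -10121.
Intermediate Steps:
k = -22
b(T, S) = (213 + T)/(S + T)
v = 10120 (v = (20*(-22))*(-23) = -440*(-23) = 10120)
b(-106, -52) - v = (213 - 106)/(-52 - 106) - 1*10120 = 107/(-158) - 10120 = -1/158*107 - 10120 = -107/158 - 10120 = -1599067/158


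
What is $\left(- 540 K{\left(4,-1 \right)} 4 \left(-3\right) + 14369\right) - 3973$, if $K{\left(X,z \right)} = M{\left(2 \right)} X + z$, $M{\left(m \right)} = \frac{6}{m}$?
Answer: $81676$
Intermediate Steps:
$K{\left(X,z \right)} = z + 3 X$ ($K{\left(X,z \right)} = \frac{6}{2} X + z = 6 \cdot \frac{1}{2} X + z = 3 X + z = z + 3 X$)
$\left(- 540 K{\left(4,-1 \right)} 4 \left(-3\right) + 14369\right) - 3973 = \left(- 540 \left(-1 + 3 \cdot 4\right) 4 \left(-3\right) + 14369\right) - 3973 = \left(- 540 \left(-1 + 12\right) 4 \left(-3\right) + 14369\right) - 3973 = \left(- 540 \cdot 11 \cdot 4 \left(-3\right) + 14369\right) - 3973 = \left(- 540 \cdot 44 \left(-3\right) + 14369\right) - 3973 = \left(\left(-540\right) \left(-132\right) + 14369\right) - 3973 = \left(71280 + 14369\right) - 3973 = 85649 - 3973 = 81676$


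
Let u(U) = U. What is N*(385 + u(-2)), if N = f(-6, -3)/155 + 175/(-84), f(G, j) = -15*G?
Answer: -214097/372 ≈ -575.53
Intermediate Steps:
N = -559/372 (N = -15*(-6)/155 + 175/(-84) = 90*(1/155) + 175*(-1/84) = 18/31 - 25/12 = -559/372 ≈ -1.5027)
N*(385 + u(-2)) = -559*(385 - 2)/372 = -559/372*383 = -214097/372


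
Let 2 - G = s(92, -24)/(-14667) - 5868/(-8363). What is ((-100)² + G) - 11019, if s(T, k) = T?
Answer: -124830639617/122660121 ≈ -1017.7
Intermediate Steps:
G = 160023682/122660121 (G = 2 - (92/(-14667) - 5868/(-8363)) = 2 - (92*(-1/14667) - 5868*(-1/8363)) = 2 - (-92/14667 + 5868/8363) = 2 - 1*85296560/122660121 = 2 - 85296560/122660121 = 160023682/122660121 ≈ 1.3046)
((-100)² + G) - 11019 = ((-100)² + 160023682/122660121) - 11019 = (10000 + 160023682/122660121) - 11019 = 1226761233682/122660121 - 11019 = -124830639617/122660121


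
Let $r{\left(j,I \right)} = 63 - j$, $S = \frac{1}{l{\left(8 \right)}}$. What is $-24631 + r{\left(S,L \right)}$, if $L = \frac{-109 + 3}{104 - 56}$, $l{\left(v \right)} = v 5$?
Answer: $- \frac{982721}{40} \approx -24568.0$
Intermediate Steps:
$l{\left(v \right)} = 5 v$
$S = \frac{1}{40}$ ($S = \frac{1}{5 \cdot 8} = \frac{1}{40} \approx 0.025$)
$L = - \frac{53}{24}$ ($L = - \frac{106}{48} = \left(-106\right) \frac{1}{48} = - \frac{53}{24} \approx -2.2083$)
$-24631 + r{\left(S,L \right)} = -24631 + \left(63 - \frac{1}{40}\right) = -24631 + \frac{2519}{40} = - \frac{982721}{40}$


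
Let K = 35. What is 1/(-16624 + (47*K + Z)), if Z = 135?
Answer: -1/14844 ≈ -6.7367e-5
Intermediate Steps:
1/(-16624 + (47*K + Z)) = 1/(-16624 + (47*35 + 135)) = 1/(-16624 + (1645 + 135)) = 1/(-16624 + 1780) = 1/(-14844) = -1/14844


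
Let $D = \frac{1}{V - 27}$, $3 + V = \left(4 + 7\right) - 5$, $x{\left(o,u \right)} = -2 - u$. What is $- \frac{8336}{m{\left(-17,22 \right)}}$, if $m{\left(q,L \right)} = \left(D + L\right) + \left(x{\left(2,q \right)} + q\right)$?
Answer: $- \frac{200064}{479} \approx -417.67$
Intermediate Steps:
$V = 3$ ($V = -3 + \left(\left(4 + 7\right) - 5\right) = -3 + \left(11 - 5\right) = -3 + 6 = 3$)
$D = - \frac{1}{24}$ ($D = \frac{1}{3 - 27} = \frac{1}{-24} = - \frac{1}{24} \approx -0.041667$)
$m{\left(q,L \right)} = - \frac{49}{24} + L$ ($m{\left(q,L \right)} = \left(- \frac{1}{24} + L\right) + \left(\left(-2 - q\right) + q\right) = \left(- \frac{1}{24} + L\right) - 2 = - \frac{49}{24} + L$)
$- \frac{8336}{m{\left(-17,22 \right)}} = - \frac{8336}{- \frac{49}{24} + 22} = - \frac{8336}{\frac{479}{24}} = \left(-8336\right) \frac{24}{479} = - \frac{200064}{479}$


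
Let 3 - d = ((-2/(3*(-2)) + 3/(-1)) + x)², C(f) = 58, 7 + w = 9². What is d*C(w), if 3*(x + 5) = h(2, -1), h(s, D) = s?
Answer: -2668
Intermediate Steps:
w = 74 (w = -7 + 9² = -7 + 81 = 74)
x = -13/3 (x = -5 + (⅓)*2 = -5 + ⅔ = -13/3 ≈ -4.3333)
d = -46 (d = 3 - ((-2/(3*(-2)) + 3/(-1)) - 13/3)² = 3 - ((-2/(-6) + 3*(-1)) - 13/3)² = 3 - ((-2*(-⅙) - 3) - 13/3)² = 3 - ((⅓ - 3) - 13/3)² = 3 - (-8/3 - 13/3)² = 3 - 1*(-7)² = 3 - 1*49 = 3 - 49 = -46)
d*C(w) = -46*58 = -2668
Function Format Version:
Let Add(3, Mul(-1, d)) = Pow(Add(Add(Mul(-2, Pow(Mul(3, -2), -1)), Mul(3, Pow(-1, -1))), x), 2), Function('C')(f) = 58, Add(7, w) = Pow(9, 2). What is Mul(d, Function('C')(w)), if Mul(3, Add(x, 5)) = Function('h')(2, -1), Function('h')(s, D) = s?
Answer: -2668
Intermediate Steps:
w = 74 (w = Add(-7, Pow(9, 2)) = Add(-7, 81) = 74)
x = Rational(-13, 3) (x = Add(-5, Mul(Rational(1, 3), 2)) = Add(-5, Rational(2, 3)) = Rational(-13, 3) ≈ -4.3333)
d = -46 (d = Add(3, Mul(-1, Pow(Add(Add(Mul(-2, Pow(Mul(3, -2), -1)), Mul(3, Pow(-1, -1))), Rational(-13, 3)), 2))) = Add(3, Mul(-1, Pow(Add(Add(Mul(-2, Pow(-6, -1)), Mul(3, -1)), Rational(-13, 3)), 2))) = Add(3, Mul(-1, Pow(Add(Add(Mul(-2, Rational(-1, 6)), -3), Rational(-13, 3)), 2))) = Add(3, Mul(-1, Pow(Add(Add(Rational(1, 3), -3), Rational(-13, 3)), 2))) = Add(3, Mul(-1, Pow(Add(Rational(-8, 3), Rational(-13, 3)), 2))) = Add(3, Mul(-1, Pow(-7, 2))) = Add(3, Mul(-1, 49)) = Add(3, -49) = -46)
Mul(d, Function('C')(w)) = Mul(-46, 58) = -2668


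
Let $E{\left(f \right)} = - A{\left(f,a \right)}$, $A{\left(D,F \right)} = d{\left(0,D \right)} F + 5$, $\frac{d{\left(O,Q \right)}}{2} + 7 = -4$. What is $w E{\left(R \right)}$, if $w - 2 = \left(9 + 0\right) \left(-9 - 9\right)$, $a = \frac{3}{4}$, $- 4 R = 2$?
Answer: $-1840$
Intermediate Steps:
$R = - \frac{1}{2}$ ($R = \left(- \frac{1}{4}\right) 2 = - \frac{1}{2} \approx -0.5$)
$d{\left(O,Q \right)} = -22$ ($d{\left(O,Q \right)} = -14 + 2 \left(-4\right) = -14 - 8 = -22$)
$a = \frac{3}{4}$ ($a = 3 \cdot \frac{1}{4} = \frac{3}{4} \approx 0.75$)
$A{\left(D,F \right)} = 5 - 22 F$ ($A{\left(D,F \right)} = - 22 F + 5 = 5 - 22 F$)
$w = -160$ ($w = 2 + \left(9 + 0\right) \left(-9 - 9\right) = 2 + 9 \left(-18\right) = 2 - 162 = -160$)
$E{\left(f \right)} = \frac{23}{2}$ ($E{\left(f \right)} = - (5 - \frac{33}{2}) = \left(-1\right) \left(- \frac{23}{2}\right) = \frac{23}{2}$)
$w E{\left(R \right)} = \left(-160\right) \frac{23}{2} = -1840$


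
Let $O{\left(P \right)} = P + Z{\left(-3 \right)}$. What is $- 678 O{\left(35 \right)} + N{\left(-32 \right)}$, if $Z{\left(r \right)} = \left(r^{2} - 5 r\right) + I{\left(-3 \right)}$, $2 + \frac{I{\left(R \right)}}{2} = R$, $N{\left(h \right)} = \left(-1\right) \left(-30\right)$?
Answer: $-33192$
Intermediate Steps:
$N{\left(h \right)} = 30$
$I{\left(R \right)} = -4 + 2 R$
$Z{\left(r \right)} = -10 + r^{2} - 5 r$ ($Z{\left(r \right)} = \left(r^{2} - 5 r\right) + \left(-4 + 2 \left(-3\right)\right) = \left(r^{2} - 5 r\right) - 10 = -10 + r^{2} - 5 r$)
$O{\left(P \right)} = 14 + P$ ($O{\left(P \right)} = P - \left(-5 - 9\right) = P + \left(-10 + 9 + 15\right) = P + 14 = 14 + P$)
$- 678 O{\left(35 \right)} + N{\left(-32 \right)} = - 678 \left(14 + 35\right) + 30 = \left(-678\right) 49 + 30 = -33222 + 30 = -33192$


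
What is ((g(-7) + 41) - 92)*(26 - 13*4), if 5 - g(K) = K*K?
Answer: 2470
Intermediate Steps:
g(K) = 5 - K² (g(K) = 5 - K*K = 5 - K²)
((g(-7) + 41) - 92)*(26 - 13*4) = (((5 - 1*(-7)²) + 41) - 92)*(26 - 13*4) = (((5 - 1*49) + 41) - 92)*(26 - 1*52) = (((5 - 49) + 41) - 92)*(26 - 52) = ((-44 + 41) - 92)*(-26) = (-3 - 92)*(-26) = -95*(-26) = 2470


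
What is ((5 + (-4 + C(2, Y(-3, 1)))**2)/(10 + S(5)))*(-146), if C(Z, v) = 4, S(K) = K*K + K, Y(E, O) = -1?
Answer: -73/4 ≈ -18.250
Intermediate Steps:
S(K) = K + K**2 (S(K) = K**2 + K = K + K**2)
((5 + (-4 + C(2, Y(-3, 1)))**2)/(10 + S(5)))*(-146) = ((5 + (-4 + 4)**2)/(10 + 5*(1 + 5)))*(-146) = ((5 + 0**2)/(10 + 5*6))*(-146) = ((5 + 0)/(10 + 30))*(-146) = (5/40)*(-146) = (5*(1/40))*(-146) = (1/8)*(-146) = -73/4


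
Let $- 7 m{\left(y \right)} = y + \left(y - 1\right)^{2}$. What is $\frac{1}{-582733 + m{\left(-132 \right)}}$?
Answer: $- \frac{7}{4096688} \approx -1.7087 \cdot 10^{-6}$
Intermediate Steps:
$m{\left(y \right)} = - \frac{y}{7} - \frac{\left(-1 + y\right)^{2}}{7}$ ($m{\left(y \right)} = - \frac{y + \left(y - 1\right)^{2}}{7} = - \frac{y + \left(-1 + y\right)^{2}}{7} = - \frac{y}{7} - \frac{\left(-1 + y\right)^{2}}{7}$)
$\frac{1}{-582733 + m{\left(-132 \right)}} = \frac{1}{-582733 - \left(19 + \frac{17424}{7}\right)} = \frac{1}{-582733 - \frac{17557}{7}} = \frac{1}{- \frac{4096688}{7}} = - \frac{7}{4096688}$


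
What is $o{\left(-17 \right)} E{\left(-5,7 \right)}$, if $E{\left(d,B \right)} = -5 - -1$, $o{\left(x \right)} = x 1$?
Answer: $68$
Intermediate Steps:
$o{\left(x \right)} = x$
$E{\left(d,B \right)} = -4$ ($E{\left(d,B \right)} = -5 + 1 = -4$)
$o{\left(-17 \right)} E{\left(-5,7 \right)} = \left(-17\right) \left(-4\right) = 68$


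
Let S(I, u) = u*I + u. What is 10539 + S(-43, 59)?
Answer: 8061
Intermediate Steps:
S(I, u) = u + I*u (S(I, u) = I*u + u = u + I*u)
10539 + S(-43, 59) = 10539 + 59*(1 - 43) = 10539 + 59*(-42) = 10539 - 2478 = 8061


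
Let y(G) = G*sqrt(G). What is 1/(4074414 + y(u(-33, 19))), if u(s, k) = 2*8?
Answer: 1/4074478 ≈ 2.4543e-7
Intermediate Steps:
u(s, k) = 16
y(G) = G**(3/2)
1/(4074414 + y(u(-33, 19))) = 1/(4074414 + 16**(3/2)) = 1/(4074414 + 64) = 1/4074478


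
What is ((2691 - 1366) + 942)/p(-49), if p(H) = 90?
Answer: 2267/90 ≈ 25.189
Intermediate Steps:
((2691 - 1366) + 942)/p(-49) = ((2691 - 1366) + 942)/90 = (1325 + 942)*(1/90) = 2267*(1/90) = 2267/90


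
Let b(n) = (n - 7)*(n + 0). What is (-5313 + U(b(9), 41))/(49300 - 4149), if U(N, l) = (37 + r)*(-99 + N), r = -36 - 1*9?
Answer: -4665/45151 ≈ -0.10332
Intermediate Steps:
r = -45 (r = -36 - 9 = -45)
b(n) = n*(-7 + n) (b(n) = (-7 + n)*n = n*(-7 + n))
U(N, l) = 792 - 8*N (U(N, l) = (37 - 45)*(-99 + N) = -8*(-99 + N) = 792 - 8*N)
(-5313 + U(b(9), 41))/(49300 - 4149) = (-5313 + (792 - 72*(-7 + 9)))/(49300 - 4149) = (-5313 + (792 - 72*2))/45151 = (-5313 + (792 - 8*18))*(1/45151) = (-5313 + (792 - 144))*(1/45151) = (-5313 + 648)*(1/45151) = -4665*1/45151 = -4665/45151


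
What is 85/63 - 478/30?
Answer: -4594/315 ≈ -14.584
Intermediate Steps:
85/63 - 478/30 = 85*(1/63) - 478*1/30 = 85/63 - 239/15 = -4594/315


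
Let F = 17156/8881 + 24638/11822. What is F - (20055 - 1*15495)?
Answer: -239169080805/52495591 ≈ -4556.0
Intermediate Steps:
F = 210814155/52495591 (F = 17156*(1/8881) + 24638*(1/11822) = 17156/8881 + 12319/5911 = 210814155/52495591 ≈ 4.0158)
F - (20055 - 1*15495) = 210814155/52495591 - (20055 - 1*15495) = 210814155/52495591 - (20055 - 15495) = 210814155/52495591 - 1*4560 = 210814155/52495591 - 4560 = -239169080805/52495591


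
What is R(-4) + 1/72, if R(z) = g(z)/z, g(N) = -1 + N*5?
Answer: 379/72 ≈ 5.2639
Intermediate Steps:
g(N) = -1 + 5*N
R(z) = (-1 + 5*z)/z
R(-4) + 1/72 = (5 - 1/(-4)) + 1/72 = (5 - 1*(-¼)) + 1/72 = (5 + ¼) + 1/72 = 21/4 + 1/72 = 379/72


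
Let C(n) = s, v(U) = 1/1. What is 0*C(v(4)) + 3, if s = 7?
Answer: 3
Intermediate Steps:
v(U) = 1
C(n) = 7
0*C(v(4)) + 3 = 0*7 + 3 = 0 + 3 = 3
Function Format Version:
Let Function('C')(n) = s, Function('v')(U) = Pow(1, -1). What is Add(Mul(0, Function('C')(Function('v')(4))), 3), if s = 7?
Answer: 3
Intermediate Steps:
Function('v')(U) = 1
Function('C')(n) = 7
Add(Mul(0, Function('C')(Function('v')(4))), 3) = Add(Mul(0, 7), 3) = Add(0, 3) = 3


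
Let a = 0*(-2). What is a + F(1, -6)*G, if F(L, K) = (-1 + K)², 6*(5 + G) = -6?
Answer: -294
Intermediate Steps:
G = -6 (G = -5 + (⅙)*(-6) = -5 - 1 = -6)
a = 0
a + F(1, -6)*G = 0 + (-1 - 6)²*(-6) = 0 + (-7)²*(-6) = 0 + 49*(-6) = 0 - 294 = -294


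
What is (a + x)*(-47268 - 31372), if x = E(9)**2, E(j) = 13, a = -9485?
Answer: 732610240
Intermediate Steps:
x = 169 (x = 13**2 = 169)
(a + x)*(-47268 - 31372) = (-9485 + 169)*(-47268 - 31372) = -9316*(-78640) = 732610240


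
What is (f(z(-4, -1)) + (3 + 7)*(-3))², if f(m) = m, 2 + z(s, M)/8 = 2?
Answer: 900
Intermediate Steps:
z(s, M) = 0 (z(s, M) = -16 + 8*2 = -16 + 16 = 0)
(f(z(-4, -1)) + (3 + 7)*(-3))² = (0 + (3 + 7)*(-3))² = (0 + 10*(-3))² = (0 - 30)² = (-30)² = 900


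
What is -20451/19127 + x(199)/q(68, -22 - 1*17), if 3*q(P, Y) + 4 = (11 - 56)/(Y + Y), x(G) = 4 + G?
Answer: -304677057/1702303 ≈ -178.98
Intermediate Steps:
q(P, Y) = -4/3 - 15/(2*Y) (q(P, Y) = -4/3 + ((11 - 56)/(Y + Y))/3 = -4/3 + (-45*1/(2*Y))/3 = -4/3 + (-45/(2*Y))/3 = -4/3 - 15/(2*Y))
-20451/19127 + x(199)/q(68, -22 - 1*17) = -20451/19127 + (4 + 199)/(((-45 - 8*(-22 - 1*17))/(6*(-22 - 1*17)))) = -20451*1/19127 + 203/(((-45 - 8*(-22 - 17))/(6*(-22 - 17)))) = -20451/19127 + 203/(((1/6)*(-45 - 8*(-39))/(-39))) = -20451/19127 + 203/(((1/6)*(-1/39)*(-45 + 312))) = -20451/19127 + 203/(((1/6)*(-1/39)*267)) = -20451/19127 + 203/(-89/78) = -20451/19127 + 203*(-78/89) = -20451/19127 - 15834/89 = -304677057/1702303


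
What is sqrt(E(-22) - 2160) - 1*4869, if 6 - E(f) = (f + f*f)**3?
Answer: -4869 + I*sqrt(98613282) ≈ -4869.0 + 9930.4*I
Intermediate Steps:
E(f) = 6 - (f + f**2)**3 (E(f) = 6 - (f + f*f)**3 = 6 - (f + f**2)**3)
sqrt(E(-22) - 2160) - 1*4869 = sqrt((6 - 1*(-22)**3*(1 - 22)**3) - 2160) - 1*4869 = sqrt((6 - 1*(-10648)*(-21)**3) - 2160) - 4869 = sqrt((6 - 1*(-10648)*(-9261)) - 2160) - 4869 = sqrt((6 - 98611128) - 2160) - 4869 = sqrt(-98611122 - 2160) - 4869 = sqrt(-98613282) - 4869 = I*sqrt(98613282) - 4869 = -4869 + I*sqrt(98613282)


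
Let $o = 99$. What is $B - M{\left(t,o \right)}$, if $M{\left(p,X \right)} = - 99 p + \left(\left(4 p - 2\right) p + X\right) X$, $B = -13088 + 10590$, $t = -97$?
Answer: $-3767072$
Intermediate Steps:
$B = -2498$
$M{\left(p,X \right)} = - 99 p + X \left(X + p \left(-2 + 4 p\right)\right)$ ($M{\left(p,X \right)} = - 99 p + \left(\left(-2 + 4 p\right) p + X\right) X = - 99 p + \left(p \left(-2 + 4 p\right) + X\right) X = - 99 p + \left(X + p \left(-2 + 4 p\right)\right) X = - 99 p + X \left(X + p \left(-2 + 4 p\right)\right)$)
$B - M{\left(t,o \right)} = -2498 - \left(99^{2} - -9603 - 198 \left(-97\right) + 4 \cdot 99 \left(-97\right)^{2}\right) = -2498 - \left(9801 + 9603 + 19206 + 4 \cdot 99 \cdot 9409\right) = -2498 - \left(9801 + 9603 + 19206 + 3725964\right) = -2498 - 3764574 = -3767072$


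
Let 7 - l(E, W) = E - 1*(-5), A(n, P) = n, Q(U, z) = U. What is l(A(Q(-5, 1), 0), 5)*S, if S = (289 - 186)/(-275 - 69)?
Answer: -721/344 ≈ -2.0959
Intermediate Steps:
l(E, W) = 2 - E (l(E, W) = 7 - (E - 1*(-5)) = 7 - (E + 5) = 7 - (5 + E) = 7 + (-5 - E) = 2 - E)
S = -103/344 (S = 103/(-344) = 103*(-1/344) = -103/344 ≈ -0.29942)
l(A(Q(-5, 1), 0), 5)*S = (2 - 1*(-5))*(-103/344) = (2 + 5)*(-103/344) = 7*(-103/344) = -721/344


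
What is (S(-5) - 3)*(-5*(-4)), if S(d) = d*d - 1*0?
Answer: 440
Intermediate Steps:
S(d) = d² (S(d) = d² + 0 = d²)
(S(-5) - 3)*(-5*(-4)) = ((-5)² - 3)*(-5*(-4)) = (25 - 3)*20 = 22*20 = 440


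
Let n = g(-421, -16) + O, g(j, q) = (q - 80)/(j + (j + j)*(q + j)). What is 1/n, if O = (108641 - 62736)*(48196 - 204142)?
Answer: -122511/877019634137462 ≈ -1.3969e-10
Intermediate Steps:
g(j, q) = (-80 + q)/(j + 2*j*(j + q)) (g(j, q) = (-80 + q)/(j + (2*j)*(j + q)) = (-80 + q)/(j + 2*j*(j + q)))
O = -7158701130 (O = 45905*(-155946) = -7158701130)
n = -877019634137462/122511 (n = (-80 - 16)/((-421)*(1 + 2*(-421) + 2*(-16))) - 7158701130 = -1/421*(-96)/(1 - 842 - 32) - 7158701130 = -1/421*(-96)/(-873) - 7158701130 = -1/421*(-1/873)*(-96) - 7158701130 = -32/122511 - 7158701130 = -877019634137462/122511 ≈ -7.1587e+9)
1/n = 1/(-877019634137462/122511) = -122511/877019634137462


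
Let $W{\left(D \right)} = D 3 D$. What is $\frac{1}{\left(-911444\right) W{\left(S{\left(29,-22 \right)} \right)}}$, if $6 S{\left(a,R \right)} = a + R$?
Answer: $- \frac{3}{11165189} \approx -2.6869 \cdot 10^{-7}$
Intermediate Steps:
$S{\left(a,R \right)} = \frac{R}{6} + \frac{a}{6}$ ($S{\left(a,R \right)} = \frac{a + R}{6} = \frac{R + a}{6} = \frac{R}{6} + \frac{a}{6}$)
$W{\left(D \right)} = 3 D^{2}$ ($W{\left(D \right)} = 3 D D = 3 D^{2}$)
$\frac{1}{\left(-911444\right) W{\left(S{\left(29,-22 \right)} \right)}} = \frac{1}{\left(-911444\right) 3 \left(\frac{1}{6} \left(-22\right) + \frac{1}{6} \cdot 29\right)^{2}} = - \frac{1}{911444 \cdot 3 \left(- \frac{11}{3} + \frac{29}{6}\right)^{2}} = - \frac{1}{911444 \cdot 3 \left(\frac{7}{6}\right)^{2}} = - \frac{1}{911444 \cdot 3 \cdot \frac{49}{36}} = - \frac{1}{911444 \cdot \frac{49}{12}} = \left(- \frac{1}{911444}\right) \frac{12}{49} = - \frac{3}{11165189}$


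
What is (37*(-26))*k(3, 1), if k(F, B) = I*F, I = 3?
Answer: -8658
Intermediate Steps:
k(F, B) = 3*F
(37*(-26))*k(3, 1) = (37*(-26))*(3*3) = -962*9 = -8658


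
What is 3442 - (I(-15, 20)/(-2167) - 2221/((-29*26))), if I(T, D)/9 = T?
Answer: 5619031059/1633918 ≈ 3439.0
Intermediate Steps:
I(T, D) = 9*T
3442 - (I(-15, 20)/(-2167) - 2221/((-29*26))) = 3442 - ((9*(-15))/(-2167) - 2221/((-29*26))) = 3442 - (-135*(-1/2167) - 2221/(-754)) = 3442 - (135/2167 - 2221*(-1/754)) = 3442 - (135/2167 + 2221/754) = 3442 - 1*4914697/1633918 = 3442 - 4914697/1633918 = 5619031059/1633918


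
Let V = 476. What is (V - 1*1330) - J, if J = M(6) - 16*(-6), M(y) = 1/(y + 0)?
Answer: -5701/6 ≈ -950.17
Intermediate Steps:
M(y) = 1/y
J = 577/6 (J = 1/6 - 16*(-6) = ⅙ + 96 = 577/6 ≈ 96.167)
(V - 1*1330) - J = (476 - 1*1330) - 1*577/6 = (476 - 1330) - 577/6 = -854 - 577/6 = -5701/6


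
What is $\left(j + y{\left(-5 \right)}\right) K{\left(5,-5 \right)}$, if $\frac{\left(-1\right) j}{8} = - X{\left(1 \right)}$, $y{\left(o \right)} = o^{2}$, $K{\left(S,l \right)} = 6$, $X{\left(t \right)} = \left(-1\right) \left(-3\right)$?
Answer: $294$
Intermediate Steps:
$X{\left(t \right)} = 3$
$j = 24$ ($j = - 8 \left(\left(-1\right) 3\right) = \left(-8\right) \left(-3\right) = 24$)
$\left(j + y{\left(-5 \right)}\right) K{\left(5,-5 \right)} = \left(24 + \left(-5\right)^{2}\right) 6 = \left(24 + 25\right) 6 = 49 \cdot 6 = 294$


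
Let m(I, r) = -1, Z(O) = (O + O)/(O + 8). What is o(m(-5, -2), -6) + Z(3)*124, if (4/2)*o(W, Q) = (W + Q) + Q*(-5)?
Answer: 1741/22 ≈ 79.136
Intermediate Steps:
Z(O) = 2*O/(8 + O) (Z(O) = (2*O)/(8 + O) = 2*O/(8 + O))
o(W, Q) = W/2 - 2*Q (o(W, Q) = ((W + Q) + Q*(-5))/2 = ((Q + W) - 5*Q)/2 = (W - 4*Q)/2 = W/2 - 2*Q)
o(m(-5, -2), -6) + Z(3)*124 = ((1/2)*(-1) - 2*(-6)) + (2*3/(8 + 3))*124 = (-1/2 + 12) + (2*3/11)*124 = 23/2 + (2*3*(1/11))*124 = 23/2 + (6/11)*124 = 23/2 + 744/11 = 1741/22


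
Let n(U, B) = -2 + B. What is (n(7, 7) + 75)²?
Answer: 6400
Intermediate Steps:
(n(7, 7) + 75)² = ((-2 + 7) + 75)² = (5 + 75)² = 80² = 6400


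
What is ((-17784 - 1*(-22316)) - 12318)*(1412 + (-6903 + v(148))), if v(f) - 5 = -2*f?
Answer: 45018652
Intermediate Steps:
v(f) = 5 - 2*f
((-17784 - 1*(-22316)) - 12318)*(1412 + (-6903 + v(148))) = ((-17784 - 1*(-22316)) - 12318)*(1412 + (-6903 + (5 - 2*148))) = ((-17784 + 22316) - 12318)*(1412 + (-6903 + (5 - 296))) = (4532 - 12318)*(1412 + (-6903 - 291)) = -7786*(1412 - 7194) = -7786*(-5782) = 45018652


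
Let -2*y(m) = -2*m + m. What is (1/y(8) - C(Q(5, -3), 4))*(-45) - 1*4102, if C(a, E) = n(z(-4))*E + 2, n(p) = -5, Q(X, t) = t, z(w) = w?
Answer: -19693/4 ≈ -4923.3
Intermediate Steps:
C(a, E) = 2 - 5*E (C(a, E) = -5*E + 2 = 2 - 5*E)
y(m) = m/2 (y(m) = -(-2*m + m)/2 = -(-1)*m/2 = m/2)
(1/y(8) - C(Q(5, -3), 4))*(-45) - 1*4102 = (1/((1/2)*8) - (2 - 5*4))*(-45) - 1*4102 = (1/4 - (2 - 20))*(-45) - 4102 = (1/4 - 1*(-18))*(-45) - 4102 = (1/4 + 18)*(-45) - 4102 = (73/4)*(-45) - 4102 = -3285/4 - 4102 = -19693/4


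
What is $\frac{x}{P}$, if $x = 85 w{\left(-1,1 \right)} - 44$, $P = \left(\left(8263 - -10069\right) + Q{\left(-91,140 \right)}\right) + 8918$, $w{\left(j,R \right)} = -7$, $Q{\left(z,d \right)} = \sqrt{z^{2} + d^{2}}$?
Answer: $- \frac{17412750}{742534619} + \frac{4473 \sqrt{569}}{742534619} \approx -0.023307$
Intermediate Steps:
$Q{\left(z,d \right)} = \sqrt{d^{2} + z^{2}}$
$P = 27250 + 7 \sqrt{569}$ ($P = \left(\left(8263 - -10069\right) + \sqrt{140^{2} + \left(-91\right)^{2}}\right) + 8918 = \left(\left(8263 + 10069\right) + \sqrt{19600 + 8281}\right) + 8918 = \left(18332 + \sqrt{27881}\right) + 8918 = \left(18332 + 7 \sqrt{569}\right) + 8918 = 27250 + 7 \sqrt{569} \approx 27417.0$)
$x = -639$ ($x = 85 \left(-7\right) - 44 = -595 - 44 = -639$)
$\frac{x}{P} = - \frac{639}{27250 + 7 \sqrt{569}}$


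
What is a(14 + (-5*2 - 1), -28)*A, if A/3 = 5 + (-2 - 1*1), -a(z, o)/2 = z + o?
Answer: 300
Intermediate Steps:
a(z, o) = -2*o - 2*z (a(z, o) = -2*(z + o) = -2*(o + z) = -2*o - 2*z)
A = 6 (A = 3*(5 + (-2 - 1*1)) = 3*(5 + (-2 - 1)) = 3*(5 - 3) = 3*2 = 6)
a(14 + (-5*2 - 1), -28)*A = (-2*(-28) - 2*(14 + (-5*2 - 1)))*6 = (56 - 2*(14 + (-10 - 1)))*6 = (56 - 2*(14 - 11))*6 = (56 - 2*3)*6 = (56 - 6)*6 = 50*6 = 300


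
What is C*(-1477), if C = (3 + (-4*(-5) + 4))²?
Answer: -1076733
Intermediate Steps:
C = 729 (C = (3 + (20 + 4))² = (3 + 24)² = 27² = 729)
C*(-1477) = 729*(-1477) = -1076733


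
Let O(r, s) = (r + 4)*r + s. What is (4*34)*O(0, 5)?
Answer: 680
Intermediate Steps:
O(r, s) = s + r*(4 + r) (O(r, s) = (4 + r)*r + s = r*(4 + r) + s = s + r*(4 + r))
(4*34)*O(0, 5) = (4*34)*(5 + 0**2 + 4*0) = 136*(5 + 0 + 0) = 136*5 = 680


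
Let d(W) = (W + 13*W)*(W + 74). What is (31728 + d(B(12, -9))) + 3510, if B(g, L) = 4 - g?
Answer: 27846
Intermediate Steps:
d(W) = 14*W*(74 + W) (d(W) = (14*W)*(74 + W) = 14*W*(74 + W))
(31728 + d(B(12, -9))) + 3510 = (31728 + 14*(4 - 1*12)*(74 + (4 - 1*12))) + 3510 = (31728 + 14*(4 - 12)*(74 + (4 - 12))) + 3510 = (31728 + 14*(-8)*(74 - 8)) + 3510 = (31728 + 14*(-8)*66) + 3510 = (31728 - 7392) + 3510 = 24336 + 3510 = 27846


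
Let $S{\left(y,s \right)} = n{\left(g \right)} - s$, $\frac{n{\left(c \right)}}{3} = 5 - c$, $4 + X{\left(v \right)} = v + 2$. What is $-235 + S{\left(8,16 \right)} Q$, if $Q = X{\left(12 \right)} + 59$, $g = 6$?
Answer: $-1546$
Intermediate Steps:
$X{\left(v \right)} = -2 + v$ ($X{\left(v \right)} = -4 + \left(v + 2\right) = -4 + \left(2 + v\right) = -2 + v$)
$n{\left(c \right)} = 15 - 3 c$ ($n{\left(c \right)} = 3 \left(5 - c\right) = 15 - 3 c$)
$Q = 69$ ($Q = \left(-2 + 12\right) + 59 = 10 + 59 = 69$)
$S{\left(y,s \right)} = -3 - s$ ($S{\left(y,s \right)} = \left(15 - 18\right) - s = -3 - s$)
$-235 + S{\left(8,16 \right)} Q = -235 + \left(-3 - 16\right) 69 = -235 - 1311 = -1546$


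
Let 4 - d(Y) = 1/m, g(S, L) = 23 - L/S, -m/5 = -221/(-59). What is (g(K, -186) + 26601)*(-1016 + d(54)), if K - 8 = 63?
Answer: -422789561698/15691 ≈ -2.6945e+7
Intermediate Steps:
K = 71 (K = 8 + 63 = 71)
m = -1105/59 (m = -(-1105)/(-59) = -(-1105)*(-1)/59 = -5*221/59 = -1105/59 ≈ -18.729)
g(S, L) = 23 - L/S
d(Y) = 4479/1105 (d(Y) = 4 - 1/(-1105/59) = 4 - 1*(-59/1105) = 4 + 59/1105 = 4479/1105)
(g(K, -186) + 26601)*(-1016 + d(54)) = ((23 - 1*(-186)/71) + 26601)*(-1016 + 4479/1105) = ((23 - 1*(-186)*1/71) + 26601)*(-1118201/1105) = ((23 + 186/71) + 26601)*(-1118201/1105) = (1819/71 + 26601)*(-1118201/1105) = (1890490/71)*(-1118201/1105) = -422789561698/15691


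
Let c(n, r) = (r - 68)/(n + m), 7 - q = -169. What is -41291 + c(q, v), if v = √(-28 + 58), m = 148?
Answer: -3344588/81 + √30/324 ≈ -41291.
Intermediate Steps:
q = 176 (q = 7 - 1*(-169) = 7 + 169 = 176)
v = √30 ≈ 5.4772
c(n, r) = (-68 + r)/(148 + n) (c(n, r) = (r - 68)/(n + 148) = (-68 + r)/(148 + n))
-41291 + c(q, v) = -41291 + (-68 + √30)/(148 + 176) = -41291 + (-68 + √30)/324 = -41291 + (-17/81 + √30/324) = -3344588/81 + √30/324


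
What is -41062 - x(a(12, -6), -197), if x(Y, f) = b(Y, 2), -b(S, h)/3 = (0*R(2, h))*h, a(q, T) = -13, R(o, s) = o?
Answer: -41062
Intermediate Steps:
b(S, h) = 0 (b(S, h) = -3*0*2*h = -0*h = -3*0 = 0)
x(Y, f) = 0
-41062 - x(a(12, -6), -197) = -41062 - 1*0 = -41062 + 0 = -41062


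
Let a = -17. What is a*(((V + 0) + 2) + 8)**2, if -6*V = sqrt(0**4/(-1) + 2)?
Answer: -30617/18 + 170*sqrt(2)/3 ≈ -1620.8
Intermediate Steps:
V = -sqrt(2)/6 (V = -sqrt(0**4/(-1) + 2)/6 = -sqrt(0*(-1) + 2)/6 = -sqrt(0 + 2)/6 = -sqrt(2)/6 ≈ -0.23570)
a*(((V + 0) + 2) + 8)**2 = -17*(((-sqrt(2)/6 + 0) + 2) + 8)**2 = -17*((-sqrt(2)/6 + 2) + 8)**2 = -17*((2 - sqrt(2)/6) + 8)**2 = -17*(10 - sqrt(2)/6)**2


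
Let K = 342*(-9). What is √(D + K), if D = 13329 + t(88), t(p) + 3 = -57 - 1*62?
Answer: √10129 ≈ 100.64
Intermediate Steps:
t(p) = -122 (t(p) = -3 + (-57 - 1*62) = -3 + (-57 - 62) = -3 - 119 = -122)
K = -3078
D = 13207 (D = 13329 - 122 = 13207)
√(D + K) = √(13207 - 3078) = √10129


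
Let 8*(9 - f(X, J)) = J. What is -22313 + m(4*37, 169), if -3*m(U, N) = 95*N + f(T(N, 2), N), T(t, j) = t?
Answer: -221285/8 ≈ -27661.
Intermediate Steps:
f(X, J) = 9 - J/8
m(U, N) = -3 - 253*N/8 (m(U, N) = -(95*N + (9 - N/8))/3 = -(9 + 759*N/8)/3 = -3 - 253*N/8)
-22313 + m(4*37, 169) = -22313 + (-3 - 253/8*169) = -22313 + (-3 - 42757/8) = -22313 - 42781/8 = -221285/8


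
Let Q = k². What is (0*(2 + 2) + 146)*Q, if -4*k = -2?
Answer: 73/2 ≈ 36.500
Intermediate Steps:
k = ½ (k = -¼*(-2) = ½ ≈ 0.50000)
Q = ¼ (Q = (½)² = ¼ ≈ 0.25000)
(0*(2 + 2) + 146)*Q = (0*(2 + 2) + 146)*(¼) = (0*4 + 146)*(¼) = (0 + 146)*(¼) = 146*(¼) = 73/2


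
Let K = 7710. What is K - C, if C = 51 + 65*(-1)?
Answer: 7724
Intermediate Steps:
C = -14 (C = 51 - 65 = -14)
K - C = 7710 - 1*(-14) = 7710 + 14 = 7724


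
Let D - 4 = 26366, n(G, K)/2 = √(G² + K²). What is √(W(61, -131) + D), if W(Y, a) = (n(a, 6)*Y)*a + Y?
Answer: √(26431 - 15982*√17197) ≈ 1438.5*I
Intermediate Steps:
n(G, K) = 2*√(G² + K²)
D = 26370 (D = 4 + 26366 = 26370)
W(Y, a) = Y + 2*Y*a*√(36 + a²) (W(Y, a) = ((2*√(a² + 6²))*Y)*a + Y = ((2*√(a² + 36))*Y)*a + Y = ((2*√(36 + a²))*Y)*a + Y = (2*Y*√(36 + a²))*a + Y = 2*Y*a*√(36 + a²) + Y = Y + 2*Y*a*√(36 + a²))
√(W(61, -131) + D) = √(61*(1 + 2*(-131)*√(36 + (-131)²)) + 26370) = √(61*(1 + 2*(-131)*√(36 + 17161)) + 26370) = √(61*(1 + 2*(-131)*√17197) + 26370) = √(61*(1 - 262*√17197) + 26370) = √((61 - 15982*√17197) + 26370) = √(26431 - 15982*√17197)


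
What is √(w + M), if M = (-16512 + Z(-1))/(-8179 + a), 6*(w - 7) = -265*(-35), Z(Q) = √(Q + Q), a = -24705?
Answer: √(3779349487950 - 73989*I*√2)/49326 ≈ 39.412 - 5.4559e-7*I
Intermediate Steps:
Z(Q) = √2*√Q (Z(Q) = √(2*Q) = √2*√Q)
w = 9317/6 (w = 7 + (-265*(-35))/6 = 7 + (⅙)*9275 = 7 + 9275/6 = 9317/6 ≈ 1552.8)
M = 4128/8221 - I*√2/32884 (M = (-16512 + √2*√(-1))/(-8179 - 24705) = (-16512 + √2*I)/(-32884) = (-16512 + I*√2)*(-1/32884) = 4128/8221 - I*√2/32884 ≈ 0.50213 - 4.3006e-5*I)
√(w + M) = √(9317/6 + (4128/8221 - I*√2/32884)) = √(76619825/49326 - I*√2/32884)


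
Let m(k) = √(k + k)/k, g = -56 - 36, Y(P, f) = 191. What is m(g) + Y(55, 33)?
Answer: 191 - I*√46/46 ≈ 191.0 - 0.14744*I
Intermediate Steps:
g = -92
m(k) = √2/√k (m(k) = √(2*k)/k = (√2*√k)/k = √2/√k)
m(g) + Y(55, 33) = √2/√(-92) + 191 = √2*(-I*√23/46) + 191 = -I*√46/46 + 191 = 191 - I*√46/46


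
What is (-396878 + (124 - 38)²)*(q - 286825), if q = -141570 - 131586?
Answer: 218102519842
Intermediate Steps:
q = -273156
(-396878 + (124 - 38)²)*(q - 286825) = (-396878 + (124 - 38)²)*(-273156 - 286825) = (-396878 + 86²)*(-559981) = (-396878 + 7396)*(-559981) = -389482*(-559981) = 218102519842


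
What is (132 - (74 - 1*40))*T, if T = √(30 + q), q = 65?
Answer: 98*√95 ≈ 955.19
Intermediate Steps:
T = √95 (T = √(30 + 65) = √95 ≈ 9.7468)
(132 - (74 - 1*40))*T = (132 - (74 - 1*40))*√95 = (132 - (74 - 40))*√95 = (132 - 1*34)*√95 = (132 - 34)*√95 = 98*√95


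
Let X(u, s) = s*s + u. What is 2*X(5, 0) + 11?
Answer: 21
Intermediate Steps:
X(u, s) = u + s**2 (X(u, s) = s**2 + u = u + s**2)
2*X(5, 0) + 11 = 2*(5 + 0**2) + 11 = 2*(5 + 0) + 11 = 2*5 + 11 = 10 + 11 = 21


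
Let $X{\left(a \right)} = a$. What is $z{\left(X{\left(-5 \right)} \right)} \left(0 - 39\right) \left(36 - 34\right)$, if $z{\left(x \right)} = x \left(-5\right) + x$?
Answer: $-1560$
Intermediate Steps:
$z{\left(x \right)} = - 4 x$ ($z{\left(x \right)} = - 5 x + x = - 4 x$)
$z{\left(X{\left(-5 \right)} \right)} \left(0 - 39\right) \left(36 - 34\right) = \left(-4\right) \left(-5\right) \left(0 - 39\right) \left(36 - 34\right) = 20 \left(\left(-39\right) 2\right) = 20 \left(-78\right) = -1560$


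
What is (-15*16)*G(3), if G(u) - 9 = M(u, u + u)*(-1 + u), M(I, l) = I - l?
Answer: -720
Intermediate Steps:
G(u) = 9 - u*(-1 + u) (G(u) = 9 + (u - (u + u))*(-1 + u) = 9 + (u - 2*u)*(-1 + u) = 9 + (-u)*(-1 + u) = 9 - u*(-1 + u))
(-15*16)*G(3) = (-15*16)*(9 + 3 - 1*3²) = -240*(9 + 3 - 1*9) = -240*(9 + 3 - 9) = -240*3 = -720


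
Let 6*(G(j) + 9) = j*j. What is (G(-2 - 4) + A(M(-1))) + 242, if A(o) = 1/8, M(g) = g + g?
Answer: 1913/8 ≈ 239.13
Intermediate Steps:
G(j) = -9 + j²/6 (G(j) = -9 + (j*j)/6 = -9 + j²/6)
M(g) = 2*g
A(o) = ⅛
(G(-2 - 4) + A(M(-1))) + 242 = ((-9 + (-2 - 4)²/6) + ⅛) + 242 = ((-9 + (⅙)*(-6)²) + ⅛) + 242 = ((-9 + (⅙)*36) + ⅛) + 242 = ((-9 + 6) + ⅛) + 242 = (-3 + ⅛) + 242 = -23/8 + 242 = 1913/8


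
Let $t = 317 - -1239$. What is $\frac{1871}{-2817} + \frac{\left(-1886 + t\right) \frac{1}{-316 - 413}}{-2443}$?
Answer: $- \frac{123447461}{185812137} \approx -0.66437$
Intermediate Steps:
$t = 1556$ ($t = 317 + 1239 = 1556$)
$\frac{1871}{-2817} + \frac{\left(-1886 + t\right) \frac{1}{-316 - 413}}{-2443} = \frac{1871}{-2817} + \frac{\left(-1886 + 1556\right) \frac{1}{-316 - 413}}{-2443} = 1871 \left(- \frac{1}{2817}\right) + - \frac{330}{-729} \left(- \frac{1}{2443}\right) = - \frac{1871}{2817} + \left(-330\right) \left(- \frac{1}{729}\right) \left(- \frac{1}{2443}\right) = - \frac{1871}{2817} + \frac{110}{243} \left(- \frac{1}{2443}\right) = - \frac{1871}{2817} - \frac{110}{593649} = - \frac{123447461}{185812137}$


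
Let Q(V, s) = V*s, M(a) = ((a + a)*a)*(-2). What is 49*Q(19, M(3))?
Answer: -33516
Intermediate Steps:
M(a) = -4*a² (M(a) = ((2*a)*a)*(-2) = (2*a²)*(-2) = -4*a²)
49*Q(19, M(3)) = 49*(19*(-4*3²)) = 49*(19*(-4*9)) = 49*(19*(-36)) = 49*(-684) = -33516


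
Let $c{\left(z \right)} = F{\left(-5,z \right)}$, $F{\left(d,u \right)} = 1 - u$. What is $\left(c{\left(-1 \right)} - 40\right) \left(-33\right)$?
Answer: $1254$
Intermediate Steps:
$c{\left(z \right)} = 1 - z$
$\left(c{\left(-1 \right)} - 40\right) \left(-33\right) = \left(\left(1 - -1\right) - 40\right) \left(-33\right) = \left(\left(1 + 1\right) - 40\right) \left(-33\right) = \left(2 - 40\right) \left(-33\right) = \left(-38\right) \left(-33\right) = 1254$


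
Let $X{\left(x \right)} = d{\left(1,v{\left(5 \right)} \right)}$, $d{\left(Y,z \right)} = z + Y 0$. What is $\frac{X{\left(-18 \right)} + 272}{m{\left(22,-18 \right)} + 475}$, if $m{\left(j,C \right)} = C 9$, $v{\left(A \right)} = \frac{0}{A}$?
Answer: $\frac{272}{313} \approx 0.86901$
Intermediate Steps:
$v{\left(A \right)} = 0$
$m{\left(j,C \right)} = 9 C$
$d{\left(Y,z \right)} = z$ ($d{\left(Y,z \right)} = z + 0 = z$)
$X{\left(x \right)} = 0$
$\frac{X{\left(-18 \right)} + 272}{m{\left(22,-18 \right)} + 475} = \frac{0 + 272}{9 \left(-18\right) + 475} = \frac{272}{-162 + 475} = \frac{272}{313}$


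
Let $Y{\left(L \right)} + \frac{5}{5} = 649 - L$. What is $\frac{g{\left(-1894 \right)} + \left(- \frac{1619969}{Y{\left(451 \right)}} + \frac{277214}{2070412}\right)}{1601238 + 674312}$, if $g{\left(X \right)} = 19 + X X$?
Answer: $\frac{29195678475375}{18562624544804} \approx 1.5728$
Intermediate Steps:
$g{\left(X \right)} = 19 + X^{2}$
$Y{\left(L \right)} = 648 - L$ ($Y{\left(L \right)} = -1 - \left(-649 + L\right) = 648 - L$)
$\frac{g{\left(-1894 \right)} + \left(- \frac{1619969}{Y{\left(451 \right)}} + \frac{277214}{2070412}\right)}{1601238 + 674312} = \frac{\left(19 + \left(-1894\right)^{2}\right) + \left(- \frac{1619969}{648 - 451} + \frac{277214}{2070412}\right)}{1601238 + 674312} = \frac{\left(19 + 3587236\right) + \left(- \frac{1619969}{648 - 451} + 277214 \cdot \frac{1}{2070412}\right)}{2275550} = \left(3587255 + \left(- \frac{1619969}{197} + \frac{138607}{1035206}\right)\right) \frac{1}{2275550} = \left(3587255 - \frac{1676974323035}{203935582}\right) \frac{1}{2275550} = \frac{729891961884375}{203935582} \cdot \frac{1}{2275550} = \frac{29195678475375}{18562624544804}$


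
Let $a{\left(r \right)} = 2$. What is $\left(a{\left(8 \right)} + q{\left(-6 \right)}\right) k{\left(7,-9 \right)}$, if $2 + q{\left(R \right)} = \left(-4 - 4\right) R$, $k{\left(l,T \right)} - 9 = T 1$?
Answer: $0$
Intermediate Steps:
$k{\left(l,T \right)} = 9 + T$ ($k{\left(l,T \right)} = 9 + T 1 = 9 + T$)
$q{\left(R \right)} = -2 - 8 R$ ($q{\left(R \right)} = -2 + \left(-4 - 4\right) R = -2 - 8 R$)
$\left(a{\left(8 \right)} + q{\left(-6 \right)}\right) k{\left(7,-9 \right)} = \left(2 - -46\right) \left(9 - 9\right) = \left(2 + \left(-2 + 48\right)\right) 0 = \left(2 + 46\right) 0 = 48 \cdot 0 = 0$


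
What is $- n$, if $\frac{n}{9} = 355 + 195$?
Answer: $-4950$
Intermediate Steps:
$n = 4950$ ($n = 9 \left(355 + 195\right) = 9 \cdot 550 = 4950$)
$- n = \left(-1\right) 4950 = -4950$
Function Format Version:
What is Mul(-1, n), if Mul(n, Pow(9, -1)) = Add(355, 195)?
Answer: -4950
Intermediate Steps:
n = 4950 (n = Mul(9, Add(355, 195)) = Mul(9, 550) = 4950)
Mul(-1, n) = Mul(-1, 4950) = -4950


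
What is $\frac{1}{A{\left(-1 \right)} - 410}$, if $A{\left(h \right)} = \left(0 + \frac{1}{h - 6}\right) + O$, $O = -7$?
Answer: $- \frac{7}{2920} \approx -0.0023973$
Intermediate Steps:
$A{\left(h \right)} = -7 + \frac{1}{-6 + h}$ ($A{\left(h \right)} = \left(0 + \frac{1}{h - 6}\right) - 7 = \left(0 + \frac{1}{-6 + h}\right) - 7 = \frac{1}{-6 + h} - 7 = -7 + \frac{1}{-6 + h}$)
$\frac{1}{A{\left(-1 \right)} - 410} = \frac{1}{\frac{43 - -7}{-6 - 1} - 410} = \frac{1}{\frac{43 + 7}{-7} - 410} = \frac{1}{\left(- \frac{1}{7}\right) 50 - 410} = \frac{1}{- \frac{50}{7} - 410} = \frac{1}{- \frac{2920}{7}} = - \frac{7}{2920}$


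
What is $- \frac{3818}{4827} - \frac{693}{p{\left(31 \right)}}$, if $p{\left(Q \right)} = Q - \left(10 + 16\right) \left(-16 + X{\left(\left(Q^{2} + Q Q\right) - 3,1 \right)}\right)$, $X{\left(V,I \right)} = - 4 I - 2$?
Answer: $- \frac{627485}{323409} \approx -1.9402$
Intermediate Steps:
$X{\left(V,I \right)} = -2 - 4 I$
$p{\left(Q \right)} = 572 + Q$ ($p{\left(Q \right)} = Q - \left(10 + 16\right) \left(-16 - 6\right) = Q - 26 \left(-16 - 6\right) = Q - 26 \left(-22\right) = Q - -572 = Q + 572 = 572 + Q$)
$- \frac{3818}{4827} - \frac{693}{p{\left(31 \right)}} = - \frac{3818}{4827} - \frac{693}{572 + 31} = \left(-3818\right) \frac{1}{4827} - \frac{693}{603} = - \frac{3818}{4827} - \frac{77}{67} = - \frac{627485}{323409}$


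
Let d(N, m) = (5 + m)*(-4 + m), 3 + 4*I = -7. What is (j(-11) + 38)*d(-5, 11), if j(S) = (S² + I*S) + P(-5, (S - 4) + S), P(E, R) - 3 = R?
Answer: 18312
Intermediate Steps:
I = -5/2 (I = -¾ + (¼)*(-7) = -¾ - 7/4 = -5/2 ≈ -2.5000)
d(N, m) = (-4 + m)*(5 + m)
P(E, R) = 3 + R
j(S) = -1 + S² - S/2 (j(S) = (S² - 5*S/2) + (3 + ((S - 4) + S)) = (S² - 5*S/2) + (3 + ((-4 + S) + S)) = (S² - 5*S/2) + (3 + (-4 + 2*S)) = (S² - 5*S/2) + (-1 + 2*S) = -1 + S² - S/2)
(j(-11) + 38)*d(-5, 11) = ((-1 + (-11)² - ½*(-11)) + 38)*(-20 + 11 + 11²) = ((-1 + 121 + 11/2) + 38)*(-20 + 11 + 121) = (251/2 + 38)*112 = (327/2)*112 = 18312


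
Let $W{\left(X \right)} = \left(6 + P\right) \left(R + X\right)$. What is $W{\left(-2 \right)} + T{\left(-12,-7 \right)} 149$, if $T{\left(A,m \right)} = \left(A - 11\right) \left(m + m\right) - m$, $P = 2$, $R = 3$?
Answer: $49029$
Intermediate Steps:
$T{\left(A,m \right)} = - m + 2 m \left(-11 + A\right)$ ($T{\left(A,m \right)} = \left(-11 + A\right) 2 m - m = 2 m \left(-11 + A\right) - m = - m + 2 m \left(-11 + A\right)$)
$W{\left(X \right)} = 24 + 8 X$ ($W{\left(X \right)} = \left(6 + 2\right) \left(3 + X\right) = 8 \left(3 + X\right) = 24 + 8 X$)
$W{\left(-2 \right)} + T{\left(-12,-7 \right)} 149 = \left(24 + 8 \left(-2\right)\right) + - 7 \left(-23 + 2 \left(-12\right)\right) 149 = \left(24 - 16\right) + - 7 \left(-23 - 24\right) 149 = 8 + \left(-7\right) \left(-47\right) 149 = 8 + 329 \cdot 149 = 8 + 49021 = 49029$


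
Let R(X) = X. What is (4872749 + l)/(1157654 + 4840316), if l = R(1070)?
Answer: 4873819/5997970 ≈ 0.81258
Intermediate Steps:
l = 1070
(4872749 + l)/(1157654 + 4840316) = (4872749 + 1070)/(1157654 + 4840316) = 4873819/5997970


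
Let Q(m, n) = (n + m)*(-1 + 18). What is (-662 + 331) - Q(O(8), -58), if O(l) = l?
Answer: 519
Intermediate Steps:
Q(m, n) = 17*m + 17*n (Q(m, n) = (m + n)*17 = 17*m + 17*n)
(-662 + 331) - Q(O(8), -58) = (-662 + 331) - (17*8 + 17*(-58)) = -331 - (136 - 986) = -331 - 1*(-850) = -331 + 850 = 519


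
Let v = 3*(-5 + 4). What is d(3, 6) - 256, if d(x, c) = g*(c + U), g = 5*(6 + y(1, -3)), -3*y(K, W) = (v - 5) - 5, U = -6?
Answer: -256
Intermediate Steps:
v = -3 (v = 3*(-1) = -3)
y(K, W) = 13/3 (y(K, W) = -((-3 - 5) - 5)/3 = -(-8 - 5)/3 = -1/3*(-13) = 13/3)
g = 155/3 (g = 5*(6 + 13/3) = 5*(31/3) = 155/3 ≈ 51.667)
d(x, c) = -310 + 155*c/3 (d(x, c) = 155*(c - 6)/3 = 155*(-6 + c)/3 = -310 + 155*c/3)
d(3, 6) - 256 = (-310 + (155/3)*6) - 256 = (-310 + 310) - 256 = 0 - 256 = -256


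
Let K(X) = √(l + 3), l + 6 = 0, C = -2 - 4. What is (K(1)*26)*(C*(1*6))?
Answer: -936*I*√3 ≈ -1621.2*I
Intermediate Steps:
C = -6
l = -6 (l = -6 + 0 = -6)
K(X) = I*√3 (K(X) = √(-6 + 3) = √(-3) = I*√3)
(K(1)*26)*(C*(1*6)) = ((I*√3)*26)*(-6*6) = (26*I*√3)*(-6*6) = (26*I*√3)*(-36) = -936*I*√3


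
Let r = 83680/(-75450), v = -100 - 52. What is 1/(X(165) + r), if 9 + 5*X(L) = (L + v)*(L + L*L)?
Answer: 7545/537287681 ≈ 1.4043e-5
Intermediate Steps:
v = -152
r = -8368/7545 (r = 83680*(-1/75450) = -8368/7545 ≈ -1.1091)
X(L) = -9/5 + (-152 + L)*(L + L**2)/5 (X(L) = -9/5 + ((L - 152)*(L + L*L))/5 = -9/5 + ((-152 + L)*(L + L**2))/5 = -9/5 + (-152 + L)*(L + L**2)/5)
1/(X(165) + r) = 1/((-9/5 - 152/5*165 - 151/5*165**2 + (1/5)*165**3) - 8368/7545) = 1/((-9/5 - 5016 - 151/5*27225 + (1/5)*4492125) - 8368/7545) = 1/((-9/5 - 5016 - 822195 + 898425) - 8368/7545) = 1/(356061/5 - 8368/7545) = 1/(537287681/7545) = 7545/537287681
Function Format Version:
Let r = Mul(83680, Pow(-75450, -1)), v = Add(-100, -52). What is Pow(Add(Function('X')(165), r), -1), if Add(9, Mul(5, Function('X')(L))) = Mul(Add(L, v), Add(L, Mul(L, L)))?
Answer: Rational(7545, 537287681) ≈ 1.4043e-5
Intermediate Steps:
v = -152
r = Rational(-8368, 7545) (r = Mul(83680, Rational(-1, 75450)) = Rational(-8368, 7545) ≈ -1.1091)
Function('X')(L) = Add(Rational(-9, 5), Mul(Rational(1, 5), Add(-152, L), Add(L, Pow(L, 2)))) (Function('X')(L) = Add(Rational(-9, 5), Mul(Rational(1, 5), Mul(Add(L, -152), Add(L, Mul(L, L))))) = Add(Rational(-9, 5), Mul(Rational(1, 5), Mul(Add(-152, L), Add(L, Pow(L, 2))))) = Add(Rational(-9, 5), Mul(Rational(1, 5), Add(-152, L), Add(L, Pow(L, 2)))))
Pow(Add(Function('X')(165), r), -1) = Pow(Add(Add(Rational(-9, 5), Mul(Rational(-152, 5), 165), Mul(Rational(-151, 5), Pow(165, 2)), Mul(Rational(1, 5), Pow(165, 3))), Rational(-8368, 7545)), -1) = Pow(Add(Add(Rational(-9, 5), -5016, Mul(Rational(-151, 5), 27225), Mul(Rational(1, 5), 4492125)), Rational(-8368, 7545)), -1) = Pow(Add(Add(Rational(-9, 5), -5016, -822195, 898425), Rational(-8368, 7545)), -1) = Pow(Add(Rational(356061, 5), Rational(-8368, 7545)), -1) = Pow(Rational(537287681, 7545), -1) = Rational(7545, 537287681)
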